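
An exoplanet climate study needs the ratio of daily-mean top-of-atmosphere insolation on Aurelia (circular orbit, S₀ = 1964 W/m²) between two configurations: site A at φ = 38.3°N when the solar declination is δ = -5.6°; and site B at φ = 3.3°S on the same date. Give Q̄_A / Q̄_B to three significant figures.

Q̄_A / Q̄_B ≈ 0.687

— Configuration A (φ=+38.3°):
cos H₀ = −tan(+38.3°) tan(-5.600°) = 0.0774, H₀ = 1.4933 rad.
Bracket: H₀ sin φ sin δ + cos φ cos δ sin H₀ = 1.4933×0.61978×-0.09758 + 0.78478×0.99523×0.99700 = -0.090312 + 0.778693 = 0.688381.
Q̄ = (S₀/π) × [bracket] = (1964/π) × 0.688381 = 430.35 W/m².
— Configuration B (φ=-3.3°):
cos H₀ = −tan(-3.3°) tan(-5.600°) = -0.0057, H₀ = 1.5764 rad.
Bracket: H₀ sin φ sin δ + cos φ cos δ sin H₀ = 1.5764×-0.05756×-0.09758 + 0.99834×0.99523×0.99998 = 0.008854 + 0.993558 = 1.002412.
Q̄ = (S₀/π) × [bracket] = (1964/π) × 1.002412 = 626.67 W/m².
Ratio Q̄_A / Q̄_B = 430.35 / 626.67 = 0.6867.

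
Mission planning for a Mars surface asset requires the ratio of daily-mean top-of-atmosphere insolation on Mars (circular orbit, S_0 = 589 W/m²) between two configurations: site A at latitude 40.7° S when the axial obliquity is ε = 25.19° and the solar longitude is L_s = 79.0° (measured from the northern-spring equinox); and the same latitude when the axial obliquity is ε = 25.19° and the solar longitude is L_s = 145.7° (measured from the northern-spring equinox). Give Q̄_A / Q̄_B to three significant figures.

Q̄_A / Q̄_B ≈ 0.622

— Configuration A (ϕ=-40.7°):
Solar declination: sin δ = sin ε · sin L_s = sin 25.19° × sin 79.0° = 0.41780, so δ = +24.696°.
cos h₀ = −tan(-40.7°) tan(+24.696°) = 0.3955, h₀ = 1.1641 rad.
Bracket: h₀ sin ϕ sin δ + cos ϕ cos δ sin h₀ = 1.1641×-0.65210×0.41780 + 0.75813×0.90854×0.91845 = -0.317156 + 0.632620 = 0.315464.
Q̄ = (S_0/π) × [bracket] = (589/π) × 0.315464 = 59.145 W/m².
— Configuration B (ϕ=-40.7°):
Solar declination: sin δ = sin ε · sin L_s = sin 25.19° × sin 145.7° = 0.23985, so δ = +13.878°.
cos h₀ = −tan(-40.7°) tan(+13.878°) = 0.2125, h₀ = 1.3567 rad.
Bracket: h₀ sin ϕ sin δ + cos ϕ cos δ sin h₀ = 1.3567×-0.65210×0.23985 + 0.75813×0.97081×0.97716 = -0.212196 + 0.719190 = 0.506994.
Q̄ = (S_0/π) × [bracket] = (589/π) × 0.506994 = 95.054 W/m².
Ratio Q̄_A / Q̄_B = 59.145 / 95.054 = 0.6222.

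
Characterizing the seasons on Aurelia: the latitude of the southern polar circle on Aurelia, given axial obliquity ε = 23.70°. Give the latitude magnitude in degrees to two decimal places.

66.30°

The polar circle is the lowest latitude that experiences at least one full rotation of continuous darkness at the northern-summer solstice; it lies at |φ| = 90° − ε = 90° − 23.70° = 66.30°.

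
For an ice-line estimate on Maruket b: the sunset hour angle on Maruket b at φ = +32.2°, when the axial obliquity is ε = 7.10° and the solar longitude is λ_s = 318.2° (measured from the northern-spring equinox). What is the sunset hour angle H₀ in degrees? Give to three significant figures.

Solar declination: sin δ = sin ε · sin λ_s = sin 7.10° × sin 318.2° = -0.08238, so δ = -4.726°.
cos H₀ = −tan φ · tan δ = −tan(+32.2°) × tan(-4.726°) = 0.0521, so H₀ = 1.5187 rad = 87.02°.

H₀ = 87.0°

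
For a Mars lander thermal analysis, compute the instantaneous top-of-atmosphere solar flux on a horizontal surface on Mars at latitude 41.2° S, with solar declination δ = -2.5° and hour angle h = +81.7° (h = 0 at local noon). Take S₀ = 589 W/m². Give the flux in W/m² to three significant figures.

cos θ_z = sin φ sin δ + cos φ cos δ cos h = 0.028732 + 0.108512 = 0.137244.
Flux = S₀ · cos θ_z = 589 × 0.137244 = 80.84 W/m².

80.8 W/m²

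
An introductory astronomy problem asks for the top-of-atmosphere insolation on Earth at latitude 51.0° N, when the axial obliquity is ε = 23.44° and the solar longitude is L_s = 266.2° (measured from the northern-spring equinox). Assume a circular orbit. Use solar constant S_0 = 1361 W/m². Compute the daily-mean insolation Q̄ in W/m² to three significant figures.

Solar declination: sin δ = sin ε · sin L_s = sin 23.44° × sin 266.2° = -0.39691, so δ = -23.385°.
cos h₀ = −tan(+51.0°) tan(-23.385°) = 0.5340, h₀ = 1.0075 rad.
Bracket: h₀ sin ϕ sin δ + cos ϕ cos δ sin h₀ = 1.0075×0.77715×-0.39691 + 0.62932×0.91786×0.84548 = -0.310772 + 0.488373 = 0.177601.
Q̄ = (S_0/π) × [bracket] = (1361/π) × 0.177601 = 76.94 W/m².

Q̄ ≈ 76.9 W/m²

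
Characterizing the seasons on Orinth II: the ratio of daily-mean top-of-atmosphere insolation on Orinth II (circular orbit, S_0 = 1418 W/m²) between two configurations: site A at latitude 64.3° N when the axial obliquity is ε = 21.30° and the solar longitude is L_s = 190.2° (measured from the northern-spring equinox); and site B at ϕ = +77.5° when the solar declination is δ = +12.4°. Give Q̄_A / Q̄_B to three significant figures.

— Configuration A (ϕ=+64.3°):
Solar declination: sin δ = sin ε · sin L_s = sin 21.30° × sin 190.2° = -0.06433, so δ = -3.688°.
cos h₀ = −tan(+64.3°) tan(-3.688°) = 0.1339, h₀ = 1.4365 rad.
Bracket: h₀ sin ϕ sin δ + cos ϕ cos δ sin h₀ = 1.4365×0.90108×-0.06433 + 0.43366×0.99793×0.99099 = -0.083269 + 0.428863 = 0.345594.
Q̄ = (S_0/π) × [bracket] = (1418/π) × 0.345594 = 155.99 W/m².
— Configuration B (ϕ=+77.5°):
cos h₀ = −tan(+77.5°) tan(+12.400°) = -0.9917, h₀ = 3.0130 rad.
Bracket: h₀ sin ϕ sin δ + cos ϕ cos δ sin h₀ = 3.0130×0.97630×0.21474 + 0.21644×0.97667×0.12824 = 0.631677 + 0.027109 = 0.658786.
Q̄ = (S_0/π) × [bracket] = (1418/π) × 0.658786 = 297.35 W/m².
Ratio Q̄_A / Q̄_B = 155.99 / 297.35 = 0.5246.

Q̄_A / Q̄_B ≈ 0.525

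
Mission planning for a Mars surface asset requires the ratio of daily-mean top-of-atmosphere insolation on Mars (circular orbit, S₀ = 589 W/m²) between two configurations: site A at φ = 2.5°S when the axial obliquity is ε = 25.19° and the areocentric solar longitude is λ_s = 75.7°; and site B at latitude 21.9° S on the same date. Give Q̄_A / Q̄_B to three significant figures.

— Configuration A (φ=-2.5°):
sin δ = sin 25.19° × sin 75.7° = 0.41243, so δ = +24.358°.
cos H₀ = −tan(-2.5°) tan(+24.358°) = 0.0198, H₀ = 1.5510 rad.
Bracket: H₀ sin φ sin δ + cos φ cos δ sin H₀ = 1.5510×-0.04362×0.41243 + 0.99905×0.91099×0.99980 = -0.027903 + 0.909943 = 0.882040.
Q̄ = (S₀/π) × [bracket] = (589/π) × 0.882040 = 165.37 W/m².
— Configuration B (φ=-21.9°):
cos H₀ = −tan(-21.9°) tan(+24.358°) = 0.1820, H₀ = 1.3878 rad.
Bracket: H₀ sin φ sin δ + cos φ cos δ sin H₀ = 1.3878×-0.37299×0.41243 + 0.92784×0.91099×0.98330 = -0.213488 + 0.831137 = 0.617649.
Q̄ = (S₀/π) × [bracket] = (589/π) × 0.617649 = 115.80 W/m².
Ratio Q̄_A / Q̄_B = 165.37 / 115.80 = 1.428.

Q̄_A / Q̄_B ≈ 1.43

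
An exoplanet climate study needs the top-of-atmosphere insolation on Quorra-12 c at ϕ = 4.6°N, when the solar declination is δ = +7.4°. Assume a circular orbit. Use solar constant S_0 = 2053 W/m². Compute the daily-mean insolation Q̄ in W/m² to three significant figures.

cos h₀ = −tan(+4.6°) tan(+7.400°) = -0.0104, h₀ = 1.5812 rad.
Bracket: h₀ sin ϕ sin δ + cos ϕ cos δ sin h₀ = 1.5812×0.08020×0.12880 + 0.99678×0.99167×0.99995 = 0.016333 + 0.988427 = 1.004760.
Q̄ = (S_0/π) × [bracket] = (2053/π) × 1.004760 = 656.6 W/m².

Q̄ ≈ 657 W/m²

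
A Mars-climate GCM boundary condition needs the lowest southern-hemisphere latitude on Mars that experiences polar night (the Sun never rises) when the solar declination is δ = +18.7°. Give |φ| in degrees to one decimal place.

Polar night requires cos H₀ = −tan φ tan δ ≥ 1, i.e. tan φ tan δ ≤ −1.
The boundary is |tan φ| · |tan δ| = 1, so |φ| = 90° − |δ| = 90° − 18.7° = 71.3° in the southern hemisphere.

|φ| = 71.3°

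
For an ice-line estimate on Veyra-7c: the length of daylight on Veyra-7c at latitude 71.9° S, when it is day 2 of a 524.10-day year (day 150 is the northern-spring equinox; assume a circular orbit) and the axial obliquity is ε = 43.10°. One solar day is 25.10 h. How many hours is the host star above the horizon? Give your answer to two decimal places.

25.10 h

Solar longitude: L_s = 360° × (2 − 150)/524.10 = -101.660°, i.e. -101.660° + 360° = 258.340°.
sin δ = sin 43.10° × sin 258.340° = -0.66917, so δ = -42.003°.
Sunrise equation: cos h₀ = −tan ϕ · tan δ = -2.7551 ≤ −1, so the host star never sets (polar day) and h₀ = π.
Daylight = 2h₀/(2π) × 25.10 h = (3.1416/π) × 25.10 = 25.10 h.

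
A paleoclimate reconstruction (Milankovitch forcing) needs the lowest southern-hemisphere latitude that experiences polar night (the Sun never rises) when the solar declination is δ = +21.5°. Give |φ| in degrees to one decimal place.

Polar night requires cos H₀ = −tan φ tan δ ≥ 1, i.e. tan φ tan δ ≤ −1.
The boundary is |tan φ| · |tan δ| = 1, so |φ| = 90° − |δ| = 90° − 21.5° = 68.5° in the southern hemisphere.

|φ| = 68.5°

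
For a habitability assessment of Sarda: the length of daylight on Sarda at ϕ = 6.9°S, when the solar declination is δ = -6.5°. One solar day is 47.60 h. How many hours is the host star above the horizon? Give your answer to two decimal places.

24.01 h

cos h₀ = −tan ϕ · tan δ = −tan(-6.9°) × tan(-6.500°) = -0.0138, so h₀ = 1.5846 rad = 90.79°.
Daylight = 2h₀/(2π) × 47.60 h = (1.5846/π) × 47.60 = 24.01 h.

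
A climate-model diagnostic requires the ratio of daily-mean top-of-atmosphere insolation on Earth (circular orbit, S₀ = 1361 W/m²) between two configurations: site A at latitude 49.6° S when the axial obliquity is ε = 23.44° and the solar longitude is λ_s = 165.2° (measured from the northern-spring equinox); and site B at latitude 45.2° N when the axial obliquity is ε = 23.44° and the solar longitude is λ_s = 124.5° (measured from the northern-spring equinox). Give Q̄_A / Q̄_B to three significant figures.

Q̄_A / Q̄_B ≈ 0.492

— Configuration A (φ=-49.6°):
Solar declination: sin δ = sin ε · sin λ_s = sin 23.44° × sin 165.2° = 0.10161, so δ = +5.832°.
cos H₀ = −tan(-49.6°) tan(+5.832°) = 0.1200, H₀ = 1.4505 rad.
Bracket: H₀ sin φ sin δ + cos φ cos δ sin H₀ = 1.4505×-0.76154×0.10161 + 0.64812×0.99482×0.99277 = -0.112240 + 0.640101 = 0.527861.
Q̄ = (S₀/π) × [bracket] = (1361/π) × 0.527861 = 228.68 W/m².
— Configuration B (φ=+45.2°):
Solar declination: sin δ = sin ε · sin λ_s = sin 23.44° × sin 124.5° = 0.32783, so δ = +19.137°.
cos H₀ = −tan(+45.2°) tan(+19.137°) = -0.3494, H₀ = 1.9278 rad.
Bracket: H₀ sin φ sin δ + cos φ cos δ sin H₀ = 1.9278×0.70957×0.32783 + 0.70463×0.94474×0.93696 = 0.448442 + 0.623727 = 1.072169.
Q̄ = (S₀/π) × [bracket] = (1361/π) × 1.072169 = 464.48 W/m².
Ratio Q̄_A / Q̄_B = 228.68 / 464.48 = 0.4923.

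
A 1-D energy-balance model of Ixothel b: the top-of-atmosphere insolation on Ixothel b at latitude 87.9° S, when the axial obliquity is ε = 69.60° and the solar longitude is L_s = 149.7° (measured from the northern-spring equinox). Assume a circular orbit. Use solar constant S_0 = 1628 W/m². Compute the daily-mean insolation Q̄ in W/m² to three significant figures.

Q̄ ≈ 0.00 W/m²

Solar declination: sin δ = sin ε · sin L_s = sin 69.60° × sin 149.7° = 0.47288, so δ = +28.222°.
cos h₀ = −tan(-87.9°) tan(+28.222°) = 14.6361 ≥ 1 ⇒ polar night, h₀ = 0 and Q̄ = 0.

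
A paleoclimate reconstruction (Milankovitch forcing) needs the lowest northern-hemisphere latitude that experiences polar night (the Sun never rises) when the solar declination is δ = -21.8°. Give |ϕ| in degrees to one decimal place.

|ϕ| = 68.2°

Polar night requires cos h₀ = −tan ϕ tan δ ≥ 1, i.e. tan ϕ tan δ ≤ −1.
The boundary is |tan ϕ| · |tan δ| = 1, so |ϕ| = 90° − |δ| = 90° − 21.8° = 68.2° in the northern hemisphere.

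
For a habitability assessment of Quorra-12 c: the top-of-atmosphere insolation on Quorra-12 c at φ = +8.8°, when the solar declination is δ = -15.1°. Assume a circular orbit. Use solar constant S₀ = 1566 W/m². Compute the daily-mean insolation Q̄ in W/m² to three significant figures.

Q̄ ≈ 445 W/m²

cos H₀ = −tan(+8.8°) tan(-15.100°) = 0.0418, H₀ = 1.5290 rad.
Bracket: H₀ sin φ sin δ + cos φ cos δ sin H₀ = 1.5290×0.15299×-0.26050 + 0.98823×0.96547×0.99913 = -0.060937 + 0.953276 = 0.892339.
Q̄ = (S₀/π) × [bracket] = (1566/π) × 0.892339 = 444.8 W/m².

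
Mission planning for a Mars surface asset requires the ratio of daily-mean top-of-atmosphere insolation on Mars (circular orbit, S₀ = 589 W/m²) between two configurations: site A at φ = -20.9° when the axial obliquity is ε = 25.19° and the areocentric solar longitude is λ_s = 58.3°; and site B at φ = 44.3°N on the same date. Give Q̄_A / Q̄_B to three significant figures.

Q̄_A / Q̄_B ≈ 0.609

— Configuration A (φ=-20.9°):
sin δ = sin 25.19° × sin 58.3° = 0.36212, so δ = +21.231°.
cos H₀ = −tan(-20.9°) tan(+21.231°) = 0.1483, H₀ = 1.4219 rad.
Bracket: H₀ sin φ sin δ + cos φ cos δ sin H₀ = 1.4219×-0.35674×0.36212 + 0.93420×0.93213×0.98893 = -0.183685 + 0.861156 = 0.677471.
Q̄ = (S₀/π) × [bracket] = (589/π) × 0.677471 = 127.02 W/m².
— Configuration B (φ=+44.3°):
cos H₀ = −tan(+44.3°) tan(+21.231°) = -0.3791, H₀ = 1.9596 rad.
Bracket: H₀ sin φ sin δ + cos φ cos δ sin H₀ = 1.9596×0.69842×0.36212 + 0.71569×0.93213×0.92535 = 0.495606 + 0.617316 = 1.112922.
Q̄ = (S₀/π) × [bracket] = (589/π) × 1.112922 = 208.66 W/m².
Ratio Q̄_A / Q̄_B = 127.02 / 208.66 = 0.6087.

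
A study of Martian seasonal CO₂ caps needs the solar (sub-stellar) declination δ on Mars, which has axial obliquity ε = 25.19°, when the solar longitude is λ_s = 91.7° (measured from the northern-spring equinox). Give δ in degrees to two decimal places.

sin δ = sin ε · sin λ_s = sin 25.19° × sin 91.7° = 0.425434.
δ = arcsin(0.425434) = +25.18°.

δ = +25.18°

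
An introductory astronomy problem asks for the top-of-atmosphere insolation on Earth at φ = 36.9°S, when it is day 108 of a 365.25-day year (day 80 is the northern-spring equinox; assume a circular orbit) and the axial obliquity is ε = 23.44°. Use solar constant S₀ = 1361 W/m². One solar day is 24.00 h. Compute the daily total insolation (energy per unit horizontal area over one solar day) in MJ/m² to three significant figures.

23.2 MJ/m²

Solar longitude: λ_s = 360° × (108 − 80)/365.25 = 27.598°.
sin δ = sin 23.44° × sin 27.598° = 0.18428, so δ = +10.619°.
cos H₀ = −tan(-36.9°) tan(+10.619°) = 0.1408, H₀ = 1.4296 rad.
Bracket: H₀ sin φ sin δ + cos φ cos δ sin H₀ = 1.4296×-0.60042×0.18428 + 0.79968×0.98287×0.99004 = -0.158179 + 0.778153 = 0.619974.
Q̄ = (S₀/π) × [bracket] = (1361/π) × 0.619974 = 268.58 W/m².
Daily total = Q̄ × 24.00 h × 3600 s/h = 268.58 × 24.00 × 3600 / 10⁶ = 23.21 MJ/m².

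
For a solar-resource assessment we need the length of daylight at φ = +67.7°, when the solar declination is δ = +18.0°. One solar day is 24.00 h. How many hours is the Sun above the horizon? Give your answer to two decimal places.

18.99 h

cos H₀ = −tan φ · tan δ = −tan(+67.7°) × tan(+18.000°) = -0.7922, so H₀ = 2.4853 rad = 142.39°.
Daylight = 2H₀/(2π) × 24.00 h = (2.4853/π) × 24.00 = 18.99 h.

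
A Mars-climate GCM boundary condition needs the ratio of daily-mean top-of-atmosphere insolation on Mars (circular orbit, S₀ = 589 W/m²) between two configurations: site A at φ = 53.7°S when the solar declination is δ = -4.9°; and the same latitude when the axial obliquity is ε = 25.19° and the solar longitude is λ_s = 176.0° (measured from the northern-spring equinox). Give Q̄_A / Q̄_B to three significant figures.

Q̄_A / Q̄_B ≈ 1.27

— Configuration A (φ=-53.7°):
cos H₀ = −tan(-53.7°) tan(-4.900°) = -0.1167, H₀ = 1.6878 rad.
Bracket: H₀ sin φ sin δ + cos φ cos δ sin H₀ = 1.6878×-0.80593×-0.08542 + 0.59201×0.99635×0.99317 = 0.116192 + 0.585820 = 0.702012.
Q̄ = (S₀/π) × [bracket] = (589/π) × 0.702012 = 131.62 W/m².
— Configuration B (φ=-53.7°):
Solar declination: sin δ = sin ε · sin λ_s = sin 25.19° × sin 176.0° = 0.02969, so δ = +1.701°.
cos H₀ = −tan(-53.7°) tan(+1.701°) = 0.0404, H₀ = 1.5303 rad.
Bracket: H₀ sin φ sin δ + cos φ cos δ sin H₀ = 1.5303×-0.80593×0.02969 + 0.59201×0.99956×0.99918 = -0.036617 + 0.591264 = 0.554647.
Q̄ = (S₀/π) × [bracket] = (589/π) × 0.554647 = 103.99 W/m².
Ratio Q̄_A / Q̄_B = 131.62 / 103.99 = 1.266.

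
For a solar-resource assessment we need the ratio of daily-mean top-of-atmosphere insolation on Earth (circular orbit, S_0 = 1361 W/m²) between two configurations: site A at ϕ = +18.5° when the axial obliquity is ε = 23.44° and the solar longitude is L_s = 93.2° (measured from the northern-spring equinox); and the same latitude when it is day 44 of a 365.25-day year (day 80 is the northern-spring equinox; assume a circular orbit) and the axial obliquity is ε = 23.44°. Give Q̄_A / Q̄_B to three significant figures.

— Configuration A (ϕ=+18.5°):
Solar declination: sin δ = sin ε · sin L_s = sin 23.44° × sin 93.2° = 0.39717, so δ = +23.401°.
cos h₀ = −tan(+18.5°) tan(+23.401°) = -0.1448, h₀ = 1.7161 rad.
Bracket: h₀ sin ϕ sin δ + cos ϕ cos δ sin h₀ = 1.7161×0.31730×0.39717 + 0.94832×0.91775×0.98946 = 0.216266 + 0.861148 = 1.077414.
Q̄ = (S_0/π) × [bracket] = (1361/π) × 1.077414 = 466.76 W/m².
— Configuration B (ϕ=+18.5°):
Solar longitude: L_s = 360° × (44 − 80)/365.25 = -35.483°, i.e. -35.483° + 360° = 324.517°.
sin δ = sin 23.44° × sin 324.517° = -0.23090, so δ = -13.350°.
cos h₀ = −tan(+18.5°) tan(-13.350°) = 0.0794, h₀ = 1.4913 rad.
Bracket: h₀ sin ϕ sin δ + cos ϕ cos δ sin h₀ = 1.4913×0.31730×-0.23090 + 0.94832×0.97298×0.99684 = -0.109259 + 0.919781 = 0.810522.
Q̄ = (S_0/π) × [bracket] = (1361/π) × 0.810522 = 351.13 W/m².
Ratio Q̄_A / Q̄_B = 466.76 / 351.13 = 1.329.

Q̄_A / Q̄_B ≈ 1.33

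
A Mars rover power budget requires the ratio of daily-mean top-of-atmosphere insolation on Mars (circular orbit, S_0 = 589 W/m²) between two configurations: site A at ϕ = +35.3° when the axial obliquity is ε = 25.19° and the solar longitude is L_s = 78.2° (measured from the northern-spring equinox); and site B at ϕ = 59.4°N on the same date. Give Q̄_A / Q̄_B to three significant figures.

Q̄_A / Q̄_B ≈ 0.988

— Configuration A (ϕ=+35.3°):
Solar declination: sin δ = sin ε · sin L_s = sin 25.19° × sin 78.2° = 0.41663, so δ = +24.622°.
cos h₀ = −tan(+35.3°) tan(+24.622°) = -0.3245, h₀ = 1.9013 rad.
Bracket: h₀ sin ϕ sin δ + cos ϕ cos δ sin h₀ = 1.9013×0.57786×0.41663 + 0.81614×0.90908×0.94589 = 0.457745 + 0.701790 = 1.159535.
Q̄ = (S_0/π) × [bracket] = (589/π) × 1.159535 = 217.39 W/m².
— Configuration B (ϕ=+59.4°):
cos h₀ = −tan(+59.4°) tan(+24.622°) = -0.7749, h₀ = 2.4574 rad.
Bracket: h₀ sin ϕ sin δ + cos ϕ cos δ sin h₀ = 2.4574×0.86074×0.41663 + 0.50904×0.90908×0.63204 = 0.881248 + 0.292482 = 1.173730.
Q̄ = (S_0/π) × [bracket] = (589/π) × 1.173730 = 220.06 W/m².
Ratio Q̄_A / Q̄_B = 217.39 / 220.06 = 0.9879.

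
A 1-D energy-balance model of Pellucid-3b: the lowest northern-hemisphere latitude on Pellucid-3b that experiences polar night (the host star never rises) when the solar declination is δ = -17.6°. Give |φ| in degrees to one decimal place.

Polar night requires cos H₀ = −tan φ tan δ ≥ 1, i.e. tan φ tan δ ≤ −1.
The boundary is |tan φ| · |tan δ| = 1, so |φ| = 90° − |δ| = 90° − 17.6° = 72.4° in the northern hemisphere.

|φ| = 72.4°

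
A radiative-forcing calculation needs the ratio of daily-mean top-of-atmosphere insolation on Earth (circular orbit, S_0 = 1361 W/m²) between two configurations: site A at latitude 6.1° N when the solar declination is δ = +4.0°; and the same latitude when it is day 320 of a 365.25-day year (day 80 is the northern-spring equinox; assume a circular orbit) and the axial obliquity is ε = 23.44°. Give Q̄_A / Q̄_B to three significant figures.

— Configuration A (ϕ=+6.1°):
cos h₀ = −tan(+6.1°) tan(+4.000°) = -0.0075, h₀ = 1.5783 rad.
Bracket: h₀ sin ϕ sin δ + cos ϕ cos δ sin h₀ = 1.5783×0.10626×0.06976 + 0.99434×0.99756×0.99997 = 0.011699 + 0.991884 = 1.003583.
Q̄ = (S_0/π) × [bracket] = (1361/π) × 1.003583 = 434.77 W/m².
— Configuration B (ϕ=+6.1°):
Solar longitude: L_s = 360° × (320 − 80)/365.25 = 236.550°.
sin δ = sin 23.44° × sin 236.550° = -0.33190, so δ = -19.384°.
cos h₀ = −tan(+6.1°) tan(-19.384°) = 0.0376, h₀ = 1.5332 rad.
Bracket: h₀ sin ϕ sin δ + cos ϕ cos δ sin h₀ = 1.5332×0.10626×-0.33190 + 0.99434×0.94331×0.99929 = -0.054072 + 0.937305 = 0.883233.
Q̄ = (S_0/π) × [bracket] = (1361/π) × 0.883233 = 382.63 W/m².
Ratio Q̄_A / Q̄_B = 434.77 / 382.63 = 1.136.

Q̄_A / Q̄_B ≈ 1.14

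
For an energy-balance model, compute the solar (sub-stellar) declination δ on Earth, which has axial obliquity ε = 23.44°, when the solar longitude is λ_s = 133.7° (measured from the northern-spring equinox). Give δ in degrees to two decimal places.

δ = +16.71°

sin δ = sin ε · sin λ_s = sin 23.44° × sin 133.7° = 0.287588.
δ = arcsin(0.287588) = +16.71°.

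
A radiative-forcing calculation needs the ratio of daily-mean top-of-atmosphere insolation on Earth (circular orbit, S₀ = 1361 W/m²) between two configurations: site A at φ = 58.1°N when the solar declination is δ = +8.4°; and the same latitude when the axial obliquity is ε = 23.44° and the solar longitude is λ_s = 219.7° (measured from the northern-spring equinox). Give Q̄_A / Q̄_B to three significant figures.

Q̄_A / Q̄_B ≈ 3.35

— Configuration A (φ=+58.1°):
cos H₀ = −tan(+58.1°) tan(+8.400°) = -0.2372, H₀ = 1.8103 rad.
Bracket: H₀ sin φ sin δ + cos φ cos δ sin H₀ = 1.8103×0.84897×0.14608 + 0.52844×0.98927×0.97145 = 0.224509 + 0.507845 = 0.732354.
Q̄ = (S₀/π) × [bracket] = (1361/π) × 0.732354 = 317.27 W/m².
— Configuration B (φ=+58.1°):
Solar declination: sin δ = sin ε · sin λ_s = sin 23.44° × sin 219.7° = -0.25409, so δ = -14.720°.
cos H₀ = −tan(+58.1°) tan(-14.720°) = 0.4221, H₀ = 1.1351 rad.
Bracket: H₀ sin φ sin δ + cos φ cos δ sin H₀ = 1.1351×0.84897×-0.25409 + 0.52844×0.96718×0.90656 = -0.244858 + 0.463340 = 0.218482.
Q̄ = (S₀/π) × [bracket] = (1361/π) × 0.218482 = 94.651 W/m².
Ratio Q̄_A / Q̄_B = 317.27 / 94.651 = 3.352.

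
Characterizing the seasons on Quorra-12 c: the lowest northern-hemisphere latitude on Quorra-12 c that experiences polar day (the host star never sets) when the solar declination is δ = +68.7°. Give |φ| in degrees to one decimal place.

Polar day requires cos H₀ = −tan φ tan δ ≤ −1, i.e. tan φ tan δ ≥ 1.
The boundary is |tan φ| · |tan δ| = 1, so |φ| = 90° − |δ| = 90° − 68.7° = 21.3° in the northern hemisphere.

|φ| = 21.3°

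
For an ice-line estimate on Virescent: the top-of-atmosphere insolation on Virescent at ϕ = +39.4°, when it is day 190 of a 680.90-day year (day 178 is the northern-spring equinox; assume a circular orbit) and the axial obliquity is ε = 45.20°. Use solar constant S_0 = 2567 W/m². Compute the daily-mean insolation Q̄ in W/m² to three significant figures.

Solar longitude: L_s = 360° × (190 − 178)/680.90 = 6.345°.
sin δ = sin 45.20° × sin 6.345° = 0.07841, so δ = +4.497°.
cos h₀ = −tan(+39.4°) tan(+4.497°) = -0.0646, h₀ = 1.6354 rad.
Bracket: h₀ sin ϕ sin δ + cos ϕ cos δ sin h₀ = 1.6354×0.63473×0.07841 + 0.77273×0.99692×0.99791 = 0.081393 + 0.768740 = 0.850133.
Q̄ = (S_0/π) × [bracket] = (2567/π) × 0.850133 = 694.6 W/m².

Q̄ ≈ 695 W/m²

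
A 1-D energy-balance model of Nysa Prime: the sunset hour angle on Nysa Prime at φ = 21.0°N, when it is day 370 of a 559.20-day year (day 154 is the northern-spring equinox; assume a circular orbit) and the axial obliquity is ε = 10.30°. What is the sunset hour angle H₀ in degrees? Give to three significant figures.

Solar longitude: λ_s = 360° × (370 − 154)/559.20 = 139.056°.
sin δ = sin 10.30° × sin 139.056° = 0.11717, so δ = +6.729°.
cos H₀ = −tan φ · tan δ = −tan(+21.0°) × tan(+6.729°) = -0.0453, so H₀ = 1.6161 rad = 92.60°.

H₀ = 92.6°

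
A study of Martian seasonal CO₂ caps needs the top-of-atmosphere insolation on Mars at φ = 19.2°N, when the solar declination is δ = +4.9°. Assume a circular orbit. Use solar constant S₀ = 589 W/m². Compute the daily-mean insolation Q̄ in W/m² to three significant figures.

Q̄ ≈ 185 W/m²

cos H₀ = −tan(+19.2°) tan(+4.900°) = -0.0299, H₀ = 1.6007 rad.
Bracket: H₀ sin φ sin δ + cos φ cos δ sin H₀ = 1.6007×0.32887×0.08542 + 0.94438×0.99635×0.99955 = 0.044967 + 0.940510 = 0.985477.
Q̄ = (S₀/π) × [bracket] = (589/π) × 0.985477 = 184.8 W/m².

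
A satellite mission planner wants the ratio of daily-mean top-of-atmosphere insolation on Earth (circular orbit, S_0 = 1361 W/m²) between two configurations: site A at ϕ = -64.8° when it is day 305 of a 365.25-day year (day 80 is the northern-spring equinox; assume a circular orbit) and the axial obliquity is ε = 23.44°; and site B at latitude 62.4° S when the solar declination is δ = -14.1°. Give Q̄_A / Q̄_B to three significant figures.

— Configuration A (ϕ=-64.8°):
Solar longitude: L_s = 360° × (305 − 80)/365.25 = 221.766°.
sin δ = sin 23.44° × sin 221.766° = -0.26496, so δ = -15.365°.
cos h₀ = −tan(-64.8°) tan(-15.365°) = -0.5839, h₀ = 2.1944 rad.
Bracket: h₀ sin ϕ sin δ + cos ϕ cos δ sin h₀ = 2.1944×-0.90483×-0.26496 + 0.42578×0.96426×0.81179 = 0.526094 + 0.333291 = 0.859385.
Q̄ = (S_0/π) × [bracket] = (1361/π) × 0.859385 = 372.30 W/m².
— Configuration B (ϕ=-62.4°):
cos h₀ = −tan(-62.4°) tan(-14.100°) = -0.4805, h₀ = 2.0720 rad.
Bracket: h₀ sin ϕ sin δ + cos ϕ cos δ sin h₀ = 2.0720×-0.88620×-0.24362 + 0.46330×0.96987×0.87701 = 0.447337 + 0.394076 = 0.841413.
Q̄ = (S_0/π) × [bracket] = (1361/π) × 0.841413 = 364.52 W/m².
Ratio Q̄_A / Q̄_B = 372.30 / 364.52 = 1.021.

Q̄_A / Q̄_B ≈ 1.02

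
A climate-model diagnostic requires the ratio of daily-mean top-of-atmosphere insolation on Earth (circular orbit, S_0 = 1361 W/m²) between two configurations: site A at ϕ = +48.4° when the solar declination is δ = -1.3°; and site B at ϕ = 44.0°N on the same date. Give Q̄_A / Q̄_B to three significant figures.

Q̄_A / Q̄_B ≈ 0.918

— Configuration A (ϕ=+48.4°):
cos h₀ = −tan(+48.4°) tan(-1.300°) = 0.0256, h₀ = 1.5452 rad.
Bracket: h₀ sin ϕ sin δ + cos ϕ cos δ sin h₀ = 1.5452×0.74780×-0.02269 + 0.66393×0.99974×0.99967 = -0.026218 + 0.663538 = 0.637320.
Q̄ = (S_0/π) × [bracket] = (1361/π) × 0.637320 = 276.10 W/m².
— Configuration B (ϕ=+44.0°):
cos h₀ = −tan(+44.0°) tan(-1.300°) = 0.0219, h₀ = 1.5489 rad.
Bracket: h₀ sin ϕ sin δ + cos ϕ cos δ sin h₀ = 1.5489×0.69466×-0.02269 + 0.71934×0.99974×0.99976 = -0.024414 + 0.718980 = 0.694566.
Q̄ = (S_0/π) × [bracket] = (1361/π) × 0.694566 = 300.90 W/m².
Ratio Q̄_A / Q̄_B = 276.10 / 300.90 = 0.9176.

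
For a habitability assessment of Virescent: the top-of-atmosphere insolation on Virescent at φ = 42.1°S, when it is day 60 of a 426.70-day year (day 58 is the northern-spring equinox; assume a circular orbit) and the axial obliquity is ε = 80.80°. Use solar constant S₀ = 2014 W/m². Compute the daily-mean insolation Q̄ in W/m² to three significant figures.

Q̄ ≈ 456 W/m²

Solar longitude: λ_s = 360° × (60 − 58)/426.70 = 1.687°.
sin δ = sin 80.80° × sin 1.687° = 0.02907, so δ = +1.666°.
cos H₀ = −tan(-42.1°) tan(+1.666°) = 0.0263, H₀ = 1.5445 rad.
Bracket: H₀ sin φ sin δ + cos φ cos δ sin H₀ = 1.5445×-0.67043×0.02907 + 0.74198×0.99958×0.99965 = -0.030101 + 0.741409 = 0.711308.
Q̄ = (S₀/π) × [bracket] = (2014/π) × 0.711308 = 456.0 W/m².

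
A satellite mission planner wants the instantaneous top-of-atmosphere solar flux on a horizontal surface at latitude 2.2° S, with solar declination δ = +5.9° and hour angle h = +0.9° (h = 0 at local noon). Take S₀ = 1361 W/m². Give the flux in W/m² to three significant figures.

1.35e+03 W/m²

cos θ_z = sin φ sin δ + cos φ cos δ cos h = -0.003946 + 0.993847 = 0.989901.
Flux = S₀ · cos θ_z = 1361 × 0.989901 = 1347 W/m².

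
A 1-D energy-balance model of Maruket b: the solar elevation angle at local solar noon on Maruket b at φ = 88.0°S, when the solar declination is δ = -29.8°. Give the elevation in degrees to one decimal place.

31.8°

At local noon the hour angle is zero, so the zenith angle equals |φ − δ| = |-88.0° − (-29.800°)| = 58.200°.
Elevation = 90° − 58.200° = 31.8°.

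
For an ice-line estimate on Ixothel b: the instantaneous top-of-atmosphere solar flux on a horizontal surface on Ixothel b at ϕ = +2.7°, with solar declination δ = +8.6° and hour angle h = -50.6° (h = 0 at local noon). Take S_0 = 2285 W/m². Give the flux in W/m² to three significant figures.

cos θ_z = sin ϕ sin δ + cos ϕ cos δ cos h = 0.007044 + 0.626897 = 0.633941.
Flux = S_0 · cos θ_z = 2285 × 0.633941 = 1449 W/m².

1.45e+03 W/m²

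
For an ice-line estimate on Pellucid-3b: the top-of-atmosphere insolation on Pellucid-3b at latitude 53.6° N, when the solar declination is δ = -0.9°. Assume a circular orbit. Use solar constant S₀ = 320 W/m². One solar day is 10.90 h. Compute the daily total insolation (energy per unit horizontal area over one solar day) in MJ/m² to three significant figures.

cos H₀ = −tan(+53.6°) tan(-0.900°) = 0.0213, H₀ = 1.5495 rad.
Bracket: H₀ sin φ sin δ + cos φ cos δ sin H₀ = 1.5495×0.80489×-0.01571 + 0.59342×0.99988×0.99977 = -0.019593 + 0.593212 = 0.573619.
Q̄ = (S₀/π) × [bracket] = (320/π) × 0.573619 = 58.428 W/m².
Daily total = Q̄ × 10.90 h × 3600 s/h = 58.428 × 10.90 × 3600 / 10⁶ = 2.293 MJ/m².

2.29 MJ/m²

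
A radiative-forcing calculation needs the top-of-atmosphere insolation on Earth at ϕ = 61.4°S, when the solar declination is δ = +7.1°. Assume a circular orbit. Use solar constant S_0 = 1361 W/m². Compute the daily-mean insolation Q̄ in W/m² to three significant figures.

cos h₀ = −tan(-61.4°) tan(+7.100°) = 0.2285, h₀ = 1.3403 rad.
Bracket: h₀ sin ϕ sin δ + cos ϕ cos δ sin h₀ = 1.3403×-0.87798×0.12360 + 0.47869×0.99233×0.97355 = -0.145447 + 0.462454 = 0.317007.
Q̄ = (S_0/π) × [bracket] = (1361/π) × 0.317007 = 137.3 W/m².

Q̄ ≈ 137 W/m²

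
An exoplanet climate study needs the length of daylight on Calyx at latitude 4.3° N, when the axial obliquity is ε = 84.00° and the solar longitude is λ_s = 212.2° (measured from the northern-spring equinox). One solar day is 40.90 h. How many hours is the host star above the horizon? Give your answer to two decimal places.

19.84 h

Solar declination: sin δ = sin ε · sin λ_s = sin 84.00° × sin 212.2° = -0.52996, so δ = -32.003°.
cos H₀ = −tan φ · tan δ = −tan(+4.3°) × tan(-32.003°) = 0.0470, so H₀ = 1.5238 rad = 87.31°.
Daylight = 2H₀/(2π) × 40.90 h = (1.5238/π) × 40.90 = 19.84 h.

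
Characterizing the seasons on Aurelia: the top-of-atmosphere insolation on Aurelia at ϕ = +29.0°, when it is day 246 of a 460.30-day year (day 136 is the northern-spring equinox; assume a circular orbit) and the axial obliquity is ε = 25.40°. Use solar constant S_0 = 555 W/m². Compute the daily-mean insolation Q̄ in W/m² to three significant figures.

Q̄ ≈ 202 W/m²

Solar longitude: L_s = 360° × (246 − 136)/460.30 = 86.031°.
sin δ = sin 25.40° × sin 86.031° = 0.42791, so δ = +25.335°.
cos h₀ = −tan(+29.0°) tan(+25.335°) = -0.2624, h₀ = 1.8363 rad.
Bracket: h₀ sin ϕ sin δ + cos ϕ cos δ sin h₀ = 1.8363×0.48481×0.42791 + 0.87462×0.90382×0.96495 = 0.380950 + 0.762792 = 1.143742.
Q̄ = (S_0/π) × [bracket] = (555/π) × 1.143742 = 202.1 W/m².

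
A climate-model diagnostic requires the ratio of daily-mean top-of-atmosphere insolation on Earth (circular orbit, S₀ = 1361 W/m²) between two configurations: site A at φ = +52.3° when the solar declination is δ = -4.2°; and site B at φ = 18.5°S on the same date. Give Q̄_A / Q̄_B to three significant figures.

Q̄_A / Q̄_B ≈ 0.531

— Configuration A (φ=+52.3°):
cos H₀ = −tan(+52.3°) tan(-4.200°) = 0.0950, H₀ = 1.4756 rad.
Bracket: H₀ sin φ sin δ + cos φ cos δ sin H₀ = 1.4756×0.79122×-0.07324 + 0.61153×0.99731×0.99548 = -0.085509 + 0.607128 = 0.521619.
Q̄ = (S₀/π) × [bracket] = (1361/π) × 0.521619 = 225.98 W/m².
— Configuration B (φ=-18.5°):
cos H₀ = −tan(-18.5°) tan(-4.200°) = -0.0246, H₀ = 1.5954 rad.
Bracket: H₀ sin φ sin δ + cos φ cos δ sin H₀ = 1.5954×-0.31730×-0.07324 + 0.94832×0.99731×0.99970 = 0.037076 + 0.945485 = 0.982561.
Q̄ = (S₀/π) × [bracket] = (1361/π) × 0.982561 = 425.66 W/m².
Ratio Q̄_A / Q̄_B = 225.98 / 425.66 = 0.5309.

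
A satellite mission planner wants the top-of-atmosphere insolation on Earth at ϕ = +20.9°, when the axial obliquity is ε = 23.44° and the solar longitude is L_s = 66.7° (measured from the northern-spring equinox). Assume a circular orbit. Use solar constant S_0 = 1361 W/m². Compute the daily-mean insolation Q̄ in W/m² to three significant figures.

Q̄ ≈ 470 W/m²

Solar declination: sin δ = sin ε · sin L_s = sin 23.44° × sin 66.7° = 0.36535, so δ = +21.429°.
cos h₀ = −tan(+20.9°) tan(+21.429°) = -0.1499, h₀ = 1.7212 rad.
Bracket: h₀ sin ϕ sin δ + cos ϕ cos δ sin h₀ = 1.7212×0.35674×0.36535 + 0.93420×0.93087×0.98871 = 0.224333 + 0.859801 = 1.084134.
Q̄ = (S_0/π) × [bracket] = (1361/π) × 1.084134 = 469.7 W/m².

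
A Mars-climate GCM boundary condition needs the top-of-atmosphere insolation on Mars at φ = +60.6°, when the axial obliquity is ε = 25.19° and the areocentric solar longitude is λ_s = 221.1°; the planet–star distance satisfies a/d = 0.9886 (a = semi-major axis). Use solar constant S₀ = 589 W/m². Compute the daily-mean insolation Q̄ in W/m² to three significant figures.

sin δ = sin 25.19° × sin 221.1° = -0.27979, so δ = -16.248°.
cos H₀ = −tan(+60.6°) tan(-16.248°) = 0.5172, H₀ = 1.0272 rad.
Bracket: H₀ sin φ sin δ + cos φ cos δ sin H₀ = 1.0272×0.87121×-0.27979 + 0.49090×0.96006×0.85586 = -0.250386 + 0.403361 = 0.152975.
Inverse-square distance factor (a/d)² = 0.9886² = 0.977330.
Q̄ = (S₀/π) × 0.977330 × [bracket] = (589/π) × 0.977330 × 0.152975 = 28.03 W/m².

Q̄ ≈ 28.0 W/m²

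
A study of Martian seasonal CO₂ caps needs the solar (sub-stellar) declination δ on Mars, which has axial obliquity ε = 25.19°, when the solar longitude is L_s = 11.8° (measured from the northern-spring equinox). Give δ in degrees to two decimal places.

δ = +4.99°

sin δ = sin ε · sin L_s = sin 25.19° × sin 11.8° = 0.087038.
δ = arcsin(0.087038) = +4.99°.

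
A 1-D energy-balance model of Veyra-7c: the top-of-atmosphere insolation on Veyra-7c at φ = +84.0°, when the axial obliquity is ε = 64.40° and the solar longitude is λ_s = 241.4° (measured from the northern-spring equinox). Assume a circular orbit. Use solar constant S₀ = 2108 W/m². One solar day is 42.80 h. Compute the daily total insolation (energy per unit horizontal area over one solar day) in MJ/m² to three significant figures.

0.00 MJ/m²

Solar declination: sin δ = sin ε · sin λ_s = sin 64.40° × sin 241.4° = -0.79179, so δ = -52.353°.
cos H₀ = −tan(+84.0°) tan(-52.353°) = 12.3339 ≥ 1 ⇒ polar night, H₀ = 0 and Q̄ = 0.
Daily total = Q̄ × 42.80 h × 3600 s/h = 0.00 MJ/m².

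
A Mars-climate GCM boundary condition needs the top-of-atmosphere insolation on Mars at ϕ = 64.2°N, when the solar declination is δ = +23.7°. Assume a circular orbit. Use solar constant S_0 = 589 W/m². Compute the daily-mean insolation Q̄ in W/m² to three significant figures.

Q̄ ≈ 215 W/m²

cos h₀ = −tan(+64.2°) tan(+23.700°) = -0.9081, h₀ = 2.7094 rad.
Bracket: h₀ sin ϕ sin δ + cos ϕ cos δ sin h₀ = 2.7094×0.90032×0.40195 + 0.43523×0.91566×0.41886 = 0.980487 + 0.166925 = 1.147412.
Q̄ = (S_0/π) × [bracket] = (589/π) × 1.147412 = 215.1 W/m².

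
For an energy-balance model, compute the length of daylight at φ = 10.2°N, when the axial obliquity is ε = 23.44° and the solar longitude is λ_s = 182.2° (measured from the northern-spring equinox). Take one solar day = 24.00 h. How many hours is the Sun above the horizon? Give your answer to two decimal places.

11.98 h

Solar declination: sin δ = sin ε · sin λ_s = sin 23.44° × sin 182.2° = -0.01527, so δ = -0.875°.
cos H₀ = −tan φ · tan δ = −tan(+10.2°) × tan(-0.875°) = 0.0027, so H₀ = 1.5680 rad = 89.84°.
Daylight = 2H₀/(2π) × 24.00 h = (1.5680/π) × 24.00 = 11.98 h.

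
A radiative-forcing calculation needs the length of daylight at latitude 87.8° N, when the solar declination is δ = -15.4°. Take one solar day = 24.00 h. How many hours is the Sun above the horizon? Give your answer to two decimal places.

0.00 h

cos h₀ = −tan ϕ · tan δ = 7.1701 ≥ 1, so the Sun never rises (polar night) and h₀ = 0.
Daylight = 2h₀/(2π) × 24.00 h = (0.0000/π) × 24.00 = 0.00 h.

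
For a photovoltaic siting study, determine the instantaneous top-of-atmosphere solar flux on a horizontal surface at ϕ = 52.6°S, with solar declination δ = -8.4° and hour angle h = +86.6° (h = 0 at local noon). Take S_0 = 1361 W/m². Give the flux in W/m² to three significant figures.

206 W/m²

cos θ_z = sin ϕ sin δ + cos ϕ cos δ cos h = 0.116050 + 0.035635 = 0.151685.
Flux = S_0 · cos θ_z = 1361 × 0.151685 = 206.4 W/m².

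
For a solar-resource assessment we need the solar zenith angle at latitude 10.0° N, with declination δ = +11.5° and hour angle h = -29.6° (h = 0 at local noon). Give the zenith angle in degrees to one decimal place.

θ_z = 29.1°

cos θ_z = sin φ sin δ + cos φ cos δ cos h = 0.034620 + 0.839095 = 0.873715.
θ_z = arccos(0.873715) = 29.1°.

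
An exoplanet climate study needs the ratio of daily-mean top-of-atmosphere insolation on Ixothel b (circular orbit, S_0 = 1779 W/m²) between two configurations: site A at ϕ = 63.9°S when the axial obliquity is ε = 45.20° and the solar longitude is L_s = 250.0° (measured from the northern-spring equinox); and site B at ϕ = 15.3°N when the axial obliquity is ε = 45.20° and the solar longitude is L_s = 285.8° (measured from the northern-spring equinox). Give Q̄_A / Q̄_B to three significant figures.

— Configuration A (ϕ=-63.9°):
Solar declination: sin δ = sin ε · sin L_s = sin 45.20° × sin 250.0° = -0.66678, so δ = -41.819°.
cos h₀ = −tan(-63.9°) tan(-41.819°) = -1.8263 ≤ −1 ⇒ polar day, h₀ = π.
Bracket: h₀ sin ϕ sin δ + cos ϕ cos δ sin h₀ = 3.1416×-0.89803×-0.66678 + 0.43994×0.74526×0.00000 = 1.881154 + 0.000000 = 1.881154.
Q̄ = (S_0/π) × [bracket] = (1779/π) × 1.881154 = 1065.2 W/m².
— Configuration B (ϕ=+15.3°):
Solar declination: sin δ = sin ε · sin L_s = sin 45.20° × sin 285.8° = -0.68276, so δ = -43.060°.
cos h₀ = −tan(+15.3°) tan(-43.060°) = 0.2556, h₀ = 1.3123 rad.
Bracket: h₀ sin ϕ sin δ + cos ϕ cos δ sin h₀ = 1.3123×0.26387×-0.68276 + 0.96456×0.73064×0.96677 = -0.236424 + 0.681327 = 0.444903.
Q̄ = (S_0/π) × [bracket] = (1779/π) × 0.444903 = 251.94 W/m².
Ratio Q̄_A / Q̄_B = 1065.2 / 251.94 = 4.228.

Q̄_A / Q̄_B ≈ 4.23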